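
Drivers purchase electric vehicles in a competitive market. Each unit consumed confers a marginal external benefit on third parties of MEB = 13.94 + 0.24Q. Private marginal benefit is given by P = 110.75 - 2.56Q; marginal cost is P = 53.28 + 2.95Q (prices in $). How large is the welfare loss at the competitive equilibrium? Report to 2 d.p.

DWL = $25.65

Market equilibrium (private): 53.28 + 2.95Q = 110.75 - 2.56Q → Q_m = 10.4301.
Social marginal benefit = demand + MEB = 124.69 - 2.32Q.
Set SMB = MC: 124.69 - 2.32Q = 53.28 + 2.95Q → Q* = 13.5503.
The welfare-loss triangle has base |Q_m − Q*| and height MEB(Q_m) (the vertical gap between SMB and MC is zero at Q* and MEB at Q_m).
DWL = ½ × 3.1202 × 16.4432 = 25.6530.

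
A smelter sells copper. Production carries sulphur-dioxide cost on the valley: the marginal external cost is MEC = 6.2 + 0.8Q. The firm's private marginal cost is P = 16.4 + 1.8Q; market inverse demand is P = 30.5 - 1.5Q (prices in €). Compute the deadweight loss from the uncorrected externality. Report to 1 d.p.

Market equilibrium (private): 16.4 + 1.8Q = 30.5 - 1.5Q → Q_m = 4.2727.
Social marginal cost = private MC + MEC = 22.6 + 2.6Q.
Set SMC = demand: 22.6 + 2.6Q = 30.5 - 1.5Q → Q* = 1.9268.
The welfare-loss triangle has base |Q_m − Q*| and height MEC(Q_m) (the vertical gap between SMC and demand is zero at Q* and MEC at Q_m).
DWL = ½ × 2.3459 × 9.6182 = 11.2817.

DWL = €11.3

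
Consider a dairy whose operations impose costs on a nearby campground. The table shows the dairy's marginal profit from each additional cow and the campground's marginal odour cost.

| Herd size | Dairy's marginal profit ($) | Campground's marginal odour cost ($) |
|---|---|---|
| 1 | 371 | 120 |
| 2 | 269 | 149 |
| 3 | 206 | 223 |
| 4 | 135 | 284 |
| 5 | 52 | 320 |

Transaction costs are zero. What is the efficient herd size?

Bargaining reaches the level where marginal profit last exceeds marginal odour cost.
That holds through level 2 (269 ≥ 149) but not at 3 (206 < 223).

2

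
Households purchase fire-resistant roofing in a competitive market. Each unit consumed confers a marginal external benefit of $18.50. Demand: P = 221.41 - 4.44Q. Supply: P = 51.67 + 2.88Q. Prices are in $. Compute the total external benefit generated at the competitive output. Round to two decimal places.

$428.99

Market equilibrium (private): 51.67 + 2.88Q = 221.41 - 4.44Q → Q_m = 23.1885.
Total external benefit = MEB × Q_m = 18.50 × 23.1885 = 428.9873.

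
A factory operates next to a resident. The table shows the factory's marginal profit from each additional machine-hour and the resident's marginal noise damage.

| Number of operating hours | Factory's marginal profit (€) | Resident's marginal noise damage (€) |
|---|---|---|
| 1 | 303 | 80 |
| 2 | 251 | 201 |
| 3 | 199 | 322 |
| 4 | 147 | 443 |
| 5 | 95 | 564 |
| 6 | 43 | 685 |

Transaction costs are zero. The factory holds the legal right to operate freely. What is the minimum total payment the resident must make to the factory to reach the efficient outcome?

€484

Left alone the factory would choose level 6 (marginal profit stays positive).
Efficient level: k* = 2 (marginal profit ≥ marginal noise damage through 2).
The resident must at least cover the factory's forgone profit from cutting 6→2: 199 + 147 + 95 + 43 = 484.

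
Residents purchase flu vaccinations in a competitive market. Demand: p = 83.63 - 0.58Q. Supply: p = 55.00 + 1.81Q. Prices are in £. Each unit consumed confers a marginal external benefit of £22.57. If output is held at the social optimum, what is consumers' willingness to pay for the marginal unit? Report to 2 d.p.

Social marginal benefit = demand + MEB = 106.20 - 0.58Q.
Set SMB = MC: 106.20 - 0.58Q = 55.00 + 1.81Q → Q* = 21.4226.
Consumer price on the demand curve at Q*: 83.63 − 0.58×21.4226 = 71.2049.

P = £71.20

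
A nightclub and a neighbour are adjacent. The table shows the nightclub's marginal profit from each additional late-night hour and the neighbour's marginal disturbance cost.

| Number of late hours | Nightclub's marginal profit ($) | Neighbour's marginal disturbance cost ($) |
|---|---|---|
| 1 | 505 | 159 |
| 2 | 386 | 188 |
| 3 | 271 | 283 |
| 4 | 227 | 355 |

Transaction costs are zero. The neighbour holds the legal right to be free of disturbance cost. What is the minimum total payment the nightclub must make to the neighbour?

Efficient level: marginal profit ≥ marginal disturbance cost through level 2, so k* = 2.
With the neighbour holding the right, the nightclub must at least compensate total damage at k*: 159 + 188 = 347.

$347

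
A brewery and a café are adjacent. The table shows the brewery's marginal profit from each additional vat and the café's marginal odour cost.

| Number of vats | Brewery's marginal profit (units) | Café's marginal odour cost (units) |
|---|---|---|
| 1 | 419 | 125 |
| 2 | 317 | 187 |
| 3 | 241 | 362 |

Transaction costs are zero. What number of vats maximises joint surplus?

2

Bargaining reaches the level where marginal profit last exceeds marginal odour cost.
That holds through level 2 (317 ≥ 187) but not at 3 (241 < 362).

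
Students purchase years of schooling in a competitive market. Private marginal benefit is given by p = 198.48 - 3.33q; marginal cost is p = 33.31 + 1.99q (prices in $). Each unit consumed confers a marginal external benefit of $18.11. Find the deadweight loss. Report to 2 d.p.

DWL = $30.82

Market equilibrium (private): 33.31 + 1.99q = 198.48 - 3.33q → q_m = 31.0470.
Social marginal benefit = demand + MEB = 216.59 - 3.33q.
Set SMB = MC: 216.59 - 3.33q = 33.31 + 1.99q → q* = 34.4511.
Between q* and q_m the wedge SMB − MC runs linearly from 0 to MEB(q_m), so the loss is a triangle.
DWL = ½ × 3.4041 × 18.1100 = 30.8241.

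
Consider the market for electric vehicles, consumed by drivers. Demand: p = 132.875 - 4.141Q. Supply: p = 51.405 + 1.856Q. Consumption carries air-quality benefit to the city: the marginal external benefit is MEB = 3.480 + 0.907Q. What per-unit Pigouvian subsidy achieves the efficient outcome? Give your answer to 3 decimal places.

subsidy = 18.617 per unit

Social marginal benefit = demand + MEB = 136.355 - 3.234Q.
Set SMB = MC: 136.355 - 3.234Q = 51.405 + 1.856Q → Q* = 16.6896.
The Pigouvian subsidy equals MEB at Q*: 3.480 + 0.907×16.6896 = 18.6175.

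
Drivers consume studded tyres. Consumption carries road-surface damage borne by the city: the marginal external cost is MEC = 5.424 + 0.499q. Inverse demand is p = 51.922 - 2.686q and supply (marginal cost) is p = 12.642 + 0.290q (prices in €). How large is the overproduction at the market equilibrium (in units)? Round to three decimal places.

3.456 units

Market equilibrium (private): 12.642 + 0.290q = 51.922 - 2.686q → q_m = 13.1989.
Social marginal benefit = demand − MEC = 46.498 - 3.185q.
Set SMB = MC: 46.498 - 3.185q = 12.642 + 0.290q → q* = 9.7427.
Gap = |13.1989 − 9.7427| = 3.4562.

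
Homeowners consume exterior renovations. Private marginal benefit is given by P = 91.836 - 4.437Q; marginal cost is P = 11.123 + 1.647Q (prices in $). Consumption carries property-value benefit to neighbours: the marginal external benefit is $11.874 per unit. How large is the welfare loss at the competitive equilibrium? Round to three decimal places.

Market equilibrium (private): 11.123 + 1.647Q = 91.836 - 4.437Q → Q_m = 13.2664.
Social marginal benefit = demand + MEB = 103.710 - 4.437Q.
Set SMB = MC: 103.710 - 4.437Q = 11.123 + 1.647Q → Q* = 15.2181.
Between Q* and Q_m the wedge SMB − MC runs linearly from 0 to MEB(Q_m), so the loss is a triangle.
DWL = ½ × 1.9517 × 11.8740 = 11.5872.

DWL = $11.587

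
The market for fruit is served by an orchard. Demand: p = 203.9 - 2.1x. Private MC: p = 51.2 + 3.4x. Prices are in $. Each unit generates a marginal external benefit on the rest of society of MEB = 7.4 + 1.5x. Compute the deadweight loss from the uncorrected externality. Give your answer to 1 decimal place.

DWL = $300.7

Market equilibrium (private): 51.2 + 3.4x = 203.9 - 2.1x → x_m = 27.7636.
Social marginal cost = private MC − MEB = 43.8 + 1.9x.
Set SMC = demand: 43.8 + 1.9x = 203.9 - 2.1x → x* = 40.0250.
The loss is the area between SMC and demand from x* to x_m; with linear curves that's a triangle of height MEB(x_m).
DWL = ½ × 12.2614 × 49.0455 = 300.6832.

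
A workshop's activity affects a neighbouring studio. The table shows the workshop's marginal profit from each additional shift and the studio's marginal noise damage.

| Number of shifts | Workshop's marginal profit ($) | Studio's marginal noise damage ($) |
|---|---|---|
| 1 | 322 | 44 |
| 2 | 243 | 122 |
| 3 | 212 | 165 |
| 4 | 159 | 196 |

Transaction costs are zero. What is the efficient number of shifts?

3

Bargaining reaches the level where marginal profit last exceeds marginal noise damage.
That holds through level 3 (212 ≥ 165) but not at 4 (159 < 196).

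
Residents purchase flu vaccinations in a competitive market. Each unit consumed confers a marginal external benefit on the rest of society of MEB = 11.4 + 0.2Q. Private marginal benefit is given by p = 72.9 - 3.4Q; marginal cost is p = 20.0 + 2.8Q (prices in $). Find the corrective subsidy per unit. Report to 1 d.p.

subsidy = $13.5 per unit

Social marginal benefit = demand + MEB = 84.3 - 3.2Q.
Set SMB = MC: 84.3 - 3.2Q = 20.0 + 2.8Q → Q* = 10.7167.
The Pigouvian subsidy equals MEB at Q*: 11.4 + 0.2×10.7167 = 13.5433.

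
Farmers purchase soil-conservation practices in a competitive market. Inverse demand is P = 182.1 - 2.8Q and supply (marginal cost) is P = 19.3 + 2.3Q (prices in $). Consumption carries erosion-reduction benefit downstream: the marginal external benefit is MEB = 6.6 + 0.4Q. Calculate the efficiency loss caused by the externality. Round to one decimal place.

DWL = $39.9

Market equilibrium (private): 19.3 + 2.3Q = 182.1 - 2.8Q → Q_m = 31.9216.
Social marginal benefit = demand + MEB = 188.7 - 2.4Q.
Set SMB = MC: 188.7 - 2.4Q = 19.3 + 2.3Q → Q* = 36.0426.
Between Q* and Q_m the wedge SMB − MC runs linearly from 0 to MEB(Q_m), so the loss is a triangle.
DWL = ½ × 4.1210 × 19.3686 = 39.9090.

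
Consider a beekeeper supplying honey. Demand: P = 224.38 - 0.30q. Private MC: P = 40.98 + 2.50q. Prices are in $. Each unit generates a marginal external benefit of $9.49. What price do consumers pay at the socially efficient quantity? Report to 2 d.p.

Social marginal cost = private MC − MEB = 31.49 + 2.50q.
Set SMC = demand: 31.49 + 2.50q = 224.38 - 0.30q → q* = 68.8893.
Consumer price on the demand curve at q*: 224.38 − 0.30×68.8893 = 203.7132.

P = $203.71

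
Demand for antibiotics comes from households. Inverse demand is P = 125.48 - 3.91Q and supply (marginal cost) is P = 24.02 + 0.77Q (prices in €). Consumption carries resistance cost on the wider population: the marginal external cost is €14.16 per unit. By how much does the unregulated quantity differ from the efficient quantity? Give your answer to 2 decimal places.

Market equilibrium (private): 24.02 + 0.77Q = 125.48 - 3.91Q → Q_m = 21.6795.
Social marginal benefit = demand − MEC = 111.32 - 3.91Q.
Set SMB = MC: 111.32 - 3.91Q = 24.02 + 0.77Q → Q* = 18.6538.
Gap = |21.6795 − 18.6538| = 3.0257.

3.03 units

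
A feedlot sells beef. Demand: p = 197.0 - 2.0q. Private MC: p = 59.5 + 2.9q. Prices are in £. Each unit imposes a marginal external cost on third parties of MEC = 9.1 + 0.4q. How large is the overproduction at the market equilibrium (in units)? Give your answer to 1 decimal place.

Market equilibrium (private): 59.5 + 2.9q = 197.0 - 2.0q → q_m = 28.0612.
Social marginal cost = private MC + MEC = 68.6 + 3.3q.
Set SMC = demand: 68.6 + 3.3q = 197.0 - 2.0q → q* = 24.2264.
Gap = |28.0612 − 24.2264| = 3.8348.

3.8 units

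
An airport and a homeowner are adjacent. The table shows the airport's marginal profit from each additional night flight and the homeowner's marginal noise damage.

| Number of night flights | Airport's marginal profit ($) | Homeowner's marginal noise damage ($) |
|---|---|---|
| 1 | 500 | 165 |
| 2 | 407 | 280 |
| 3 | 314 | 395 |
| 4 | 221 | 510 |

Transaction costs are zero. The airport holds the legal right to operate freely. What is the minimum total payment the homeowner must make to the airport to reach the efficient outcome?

Left alone the airport would choose level 4 (marginal profit stays positive).
Efficient level: k* = 2 (marginal profit ≥ marginal noise damage through 2).
The homeowner must at least cover the airport's forgone profit from cutting 4→2: 314 + 221 = 535.

$535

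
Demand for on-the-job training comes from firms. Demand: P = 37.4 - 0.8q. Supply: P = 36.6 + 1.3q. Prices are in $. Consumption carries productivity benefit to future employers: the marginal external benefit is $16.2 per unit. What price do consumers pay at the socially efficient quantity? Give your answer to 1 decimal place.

Social marginal benefit = demand + MEB = 53.6 - 0.8q.
Set SMB = MC: 53.6 - 0.8q = 36.6 + 1.3q → q* = 8.0952.
Consumer price on the demand curve at q*: 37.4 − 0.8×8.0952 = 30.9238.

P = $30.9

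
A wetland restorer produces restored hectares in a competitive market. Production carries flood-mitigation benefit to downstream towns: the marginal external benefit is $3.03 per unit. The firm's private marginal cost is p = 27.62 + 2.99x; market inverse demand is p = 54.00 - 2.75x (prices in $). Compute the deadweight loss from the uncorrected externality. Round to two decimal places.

Market equilibrium (private): 27.62 + 2.99x = 54.00 - 2.75x → x_m = 4.5958.
Social marginal cost = private MC − MEB = 24.59 + 2.99x.
Set SMC = demand: 24.59 + 2.99x = 54.00 - 2.75x → x* = 5.1237.
Between x* and x_m the wedge demand − SMC runs linearly from 0 to MEB(x_m), so the loss is a triangle.
DWL = ½ × 0.5279 × 3.0300 = 0.7998.

DWL = $0.80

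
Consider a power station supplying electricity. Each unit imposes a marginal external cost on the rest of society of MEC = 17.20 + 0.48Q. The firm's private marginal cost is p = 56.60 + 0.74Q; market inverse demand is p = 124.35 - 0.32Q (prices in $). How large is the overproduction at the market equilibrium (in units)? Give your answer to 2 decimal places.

31.09 units

Market equilibrium (private): 56.60 + 0.74Q = 124.35 - 0.32Q → Q_m = 63.9151.
Social marginal cost = private MC + MEC = 73.80 + 1.22Q.
Set SMC = demand: 73.80 + 1.22Q = 124.35 - 0.32Q → Q* = 32.8247.
Gap = |63.9151 − 32.8247| = 31.0904.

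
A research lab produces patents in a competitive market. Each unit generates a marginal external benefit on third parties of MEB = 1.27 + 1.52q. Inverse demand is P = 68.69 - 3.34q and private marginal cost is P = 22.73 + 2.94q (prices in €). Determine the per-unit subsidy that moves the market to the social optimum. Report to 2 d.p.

subsidy = €16.35 per unit

Social marginal cost = private MC − MEB = 21.46 + 1.42q.
Set SMC = demand: 21.46 + 1.42q = 68.69 - 3.34q → q* = 9.9223.
The Pigouvian subsidy equals MEB at q*: 1.27 + 1.52×9.9223 = 16.3519.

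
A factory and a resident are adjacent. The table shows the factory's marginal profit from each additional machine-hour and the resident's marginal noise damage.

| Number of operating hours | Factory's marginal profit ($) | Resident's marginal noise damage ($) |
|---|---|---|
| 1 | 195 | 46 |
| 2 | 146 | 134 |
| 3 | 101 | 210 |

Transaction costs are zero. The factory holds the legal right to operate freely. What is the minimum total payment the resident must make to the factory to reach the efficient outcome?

$101

Left alone the factory would choose level 3 (marginal profit stays positive).
Efficient level: k* = 2 (marginal profit ≥ marginal noise damage through 2).
The resident must at least cover the factory's forgone profit from cutting 3→2: 101 = 101.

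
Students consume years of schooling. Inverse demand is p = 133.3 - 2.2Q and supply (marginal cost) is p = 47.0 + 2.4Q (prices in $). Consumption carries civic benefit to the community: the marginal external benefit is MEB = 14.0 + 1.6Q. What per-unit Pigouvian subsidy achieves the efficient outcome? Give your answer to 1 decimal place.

subsidy = $67.5 per unit

Social marginal benefit = demand + MEB = 147.3 - 0.6Q.
Set SMB = MC: 147.3 - 0.6Q = 47.0 + 2.4Q → Q* = 33.4333.
The Pigouvian subsidy equals MEB at Q*: 14.0 + 1.6×33.4333 = 67.4933.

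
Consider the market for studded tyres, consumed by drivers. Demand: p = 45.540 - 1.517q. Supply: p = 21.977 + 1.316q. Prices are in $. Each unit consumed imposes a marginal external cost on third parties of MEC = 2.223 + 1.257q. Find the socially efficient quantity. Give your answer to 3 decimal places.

q* = 5.218

Social marginal benefit = demand − MEC = 43.317 - 2.774q.
Set SMB = MC: 43.317 - 2.774q = 21.977 + 1.316q → q* = 5.2176.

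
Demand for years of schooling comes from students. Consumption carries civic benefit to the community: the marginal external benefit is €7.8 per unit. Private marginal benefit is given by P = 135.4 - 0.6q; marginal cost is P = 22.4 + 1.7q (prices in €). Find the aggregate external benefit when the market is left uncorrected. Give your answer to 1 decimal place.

€383.2

Market equilibrium (private): 22.4 + 1.7q = 135.4 - 0.6q → q_m = 49.1304.
Total external benefit = MEB × q_m = 7.8 × 49.1304 = 383.2171.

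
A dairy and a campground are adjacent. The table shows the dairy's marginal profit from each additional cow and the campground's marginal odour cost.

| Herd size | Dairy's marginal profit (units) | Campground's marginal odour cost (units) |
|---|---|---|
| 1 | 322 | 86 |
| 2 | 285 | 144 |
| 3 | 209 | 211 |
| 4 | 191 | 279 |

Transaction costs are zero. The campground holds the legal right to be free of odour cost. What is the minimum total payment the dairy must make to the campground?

230

Efficient level: marginal profit ≥ marginal odour cost through level 2, so k* = 2.
With the campground holding the right, the dairy must at least compensate total damage at k*: 86 + 144 = 230.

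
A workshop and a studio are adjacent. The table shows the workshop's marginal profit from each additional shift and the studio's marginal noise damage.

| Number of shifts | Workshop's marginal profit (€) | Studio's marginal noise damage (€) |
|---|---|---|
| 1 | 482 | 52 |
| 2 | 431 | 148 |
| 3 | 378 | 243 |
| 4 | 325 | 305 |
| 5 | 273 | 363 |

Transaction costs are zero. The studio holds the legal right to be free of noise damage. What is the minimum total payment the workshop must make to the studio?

Efficient level: marginal profit ≥ marginal noise damage through level 4, so k* = 4.
With the studio holding the right, the workshop must at least compensate total damage at k*: 52 + 148 + 243 + 305 = 748.

€748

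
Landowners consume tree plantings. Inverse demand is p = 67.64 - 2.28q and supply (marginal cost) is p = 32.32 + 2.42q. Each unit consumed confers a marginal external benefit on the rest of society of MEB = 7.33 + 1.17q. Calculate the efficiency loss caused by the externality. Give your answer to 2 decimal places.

Market equilibrium (private): 32.32 + 2.42q = 67.64 - 2.28q → q_m = 7.5149.
Social marginal benefit = demand + MEB = 74.97 - 1.11q.
Set SMB = MC: 74.97 - 1.11q = 32.32 + 2.42q → q* = 12.0822.
Height of the DWL triangle at q_m is SMB(q_m) − MC(q_m) = MEB(q_m) = 16.1224.
DWL = ½ × 4.5673 × 16.1224 = 36.8179.

DWL = 36.82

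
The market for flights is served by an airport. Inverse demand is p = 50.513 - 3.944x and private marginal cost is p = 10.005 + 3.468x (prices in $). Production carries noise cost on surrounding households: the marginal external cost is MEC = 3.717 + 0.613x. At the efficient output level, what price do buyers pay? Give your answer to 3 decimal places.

P = $32.432

Social marginal cost = private MC + MEC = 13.722 + 4.081x.
Set SMC = demand: 13.722 + 4.081x = 50.513 - 3.944x → x* = 4.5845.
Consumer price on the demand curve at x*: 50.513 − 3.944×4.5845 = 32.4317.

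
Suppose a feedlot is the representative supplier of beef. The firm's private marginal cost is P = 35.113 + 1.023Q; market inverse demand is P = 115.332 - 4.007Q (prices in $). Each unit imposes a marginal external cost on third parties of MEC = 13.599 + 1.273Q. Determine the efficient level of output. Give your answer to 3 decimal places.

Q* = 10.570

Social marginal cost = private MC + MEC = 48.712 + 2.296Q.
Set SMC = demand: 48.712 + 2.296Q = 115.332 - 4.007Q → Q* = 10.5696.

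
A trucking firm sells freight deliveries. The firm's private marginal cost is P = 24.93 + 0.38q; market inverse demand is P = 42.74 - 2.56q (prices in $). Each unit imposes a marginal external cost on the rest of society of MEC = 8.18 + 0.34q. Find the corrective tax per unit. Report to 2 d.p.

tax = $9.18 per unit

Social marginal cost = private MC + MEC = 33.11 + 0.72q.
Set SMC = demand: 33.11 + 0.72q = 42.74 - 2.56q → q* = 2.9360.
The Pigouvian tax equals MEC at q*: 8.18 + 0.34×2.9360 = 9.1782.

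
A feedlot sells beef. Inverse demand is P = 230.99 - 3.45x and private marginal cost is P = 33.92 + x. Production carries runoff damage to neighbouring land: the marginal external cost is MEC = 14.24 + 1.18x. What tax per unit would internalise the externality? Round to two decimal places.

tax = 52.56 per unit

Social marginal cost = private MC + MEC = 48.16 + 2.18x.
Set SMC = demand: 48.16 + 2.18x = 230.99 - 3.45x → x* = 32.4742.
The Pigouvian tax equals MEC at x*: 14.24 + 1.18×32.4742 = 52.5596.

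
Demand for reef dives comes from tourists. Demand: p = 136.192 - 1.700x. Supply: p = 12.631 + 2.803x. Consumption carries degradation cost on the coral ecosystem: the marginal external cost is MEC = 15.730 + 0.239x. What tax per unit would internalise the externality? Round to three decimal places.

tax = 21.165 per unit

Social marginal benefit = demand − MEC = 120.462 - 1.939x.
Set SMB = MC: 120.462 - 1.939x = 12.631 + 2.803x → x* = 22.7396.
The Pigouvian tax equals MEC at x*: 15.730 + 0.239×22.7396 = 21.1648.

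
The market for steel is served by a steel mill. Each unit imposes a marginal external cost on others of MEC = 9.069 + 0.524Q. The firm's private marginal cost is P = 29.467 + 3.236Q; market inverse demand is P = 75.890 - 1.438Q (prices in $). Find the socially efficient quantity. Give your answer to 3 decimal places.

Q* = 7.186

Social marginal cost = private MC + MEC = 38.536 + 3.760Q.
Set SMC = demand: 38.536 + 3.760Q = 75.890 - 1.438Q → Q* = 7.1862.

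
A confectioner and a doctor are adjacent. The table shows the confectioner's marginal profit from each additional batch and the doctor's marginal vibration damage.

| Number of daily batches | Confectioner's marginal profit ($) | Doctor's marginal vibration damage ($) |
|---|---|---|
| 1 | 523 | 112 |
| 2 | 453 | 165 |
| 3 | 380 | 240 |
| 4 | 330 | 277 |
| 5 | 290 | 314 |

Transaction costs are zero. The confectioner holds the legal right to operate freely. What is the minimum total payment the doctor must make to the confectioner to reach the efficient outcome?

$290

Left alone the confectioner would choose level 5 (marginal profit stays positive).
Efficient level: k* = 4 (marginal profit ≥ marginal vibration damage through 4).
The doctor must at least cover the confectioner's forgone profit from cutting 5→4: 290 = 290.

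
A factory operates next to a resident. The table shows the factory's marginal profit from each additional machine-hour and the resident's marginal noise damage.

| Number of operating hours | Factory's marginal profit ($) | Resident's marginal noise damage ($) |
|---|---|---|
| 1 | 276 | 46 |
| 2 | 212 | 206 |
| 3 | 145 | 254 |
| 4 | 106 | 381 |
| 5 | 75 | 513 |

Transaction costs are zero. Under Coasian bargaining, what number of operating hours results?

2

Bargaining reaches the level where marginal profit last exceeds marginal noise damage.
That holds through level 2 (212 ≥ 206) but not at 3 (145 < 254).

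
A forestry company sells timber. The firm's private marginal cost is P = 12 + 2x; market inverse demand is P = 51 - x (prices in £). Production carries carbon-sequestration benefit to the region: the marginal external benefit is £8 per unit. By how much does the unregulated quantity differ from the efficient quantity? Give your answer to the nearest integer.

3 units

Market equilibrium (private): 12 + 2x = 51 - x → x_m = 13.0000.
Social marginal cost = private MC − MEB = 4 + 2x.
Set SMC = demand: 4 + 2x = 51 - x → x* = 15.6667.
Gap = |13.0000 − 15.6667| = 2.6667.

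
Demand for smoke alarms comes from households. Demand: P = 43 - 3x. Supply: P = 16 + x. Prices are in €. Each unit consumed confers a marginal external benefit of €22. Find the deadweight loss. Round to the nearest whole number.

DWL = €61

Market equilibrium (private): 16 + x = 43 - 3x → x_m = 6.7500.
Social marginal benefit = demand + MEB = 65 - 3x.
Set SMB = MC: 65 - 3x = 16 + x → x* = 12.2500.
The welfare-loss triangle has base |x_m − x*| and height MEB(x_m) (the vertical gap between SMB and MC is zero at x* and MEB at x_m).
DWL = ½ × 5.5000 × 22.0000 = 60.5000.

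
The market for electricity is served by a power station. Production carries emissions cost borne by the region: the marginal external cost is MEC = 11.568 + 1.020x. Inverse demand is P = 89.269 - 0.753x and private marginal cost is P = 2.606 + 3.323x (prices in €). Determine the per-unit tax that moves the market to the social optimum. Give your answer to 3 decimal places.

Social marginal cost = private MC + MEC = 14.174 + 4.343x.
Set SMC = demand: 14.174 + 4.343x = 89.269 - 0.753x → x* = 14.7361.
The Pigouvian tax equals MEC at x*: 11.568 + 1.020×14.7361 = 26.5988.

tax = €26.599 per unit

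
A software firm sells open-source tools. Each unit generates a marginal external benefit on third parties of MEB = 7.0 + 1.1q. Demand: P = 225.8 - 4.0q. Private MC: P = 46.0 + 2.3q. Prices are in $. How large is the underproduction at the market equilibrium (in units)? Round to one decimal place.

7.4 units

Market equilibrium (private): 46.0 + 2.3q = 225.8 - 4.0q → q_m = 28.5397.
Social marginal cost = private MC − MEB = 39.0 + 1.2q.
Set SMC = demand: 39.0 + 1.2q = 225.8 - 4.0q → q* = 35.9231.
Gap = |28.5397 − 35.9231| = 7.3834.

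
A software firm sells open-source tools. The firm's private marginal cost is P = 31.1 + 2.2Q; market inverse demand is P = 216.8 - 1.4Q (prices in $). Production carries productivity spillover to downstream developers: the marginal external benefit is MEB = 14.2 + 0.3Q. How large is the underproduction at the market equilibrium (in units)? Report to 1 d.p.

Market equilibrium (private): 31.1 + 2.2Q = 216.8 - 1.4Q → Q_m = 51.5833.
Social marginal cost = private MC − MEB = 16.9 + 1.9Q.
Set SMC = demand: 16.9 + 1.9Q = 216.8 - 1.4Q → Q* = 60.5758.
Gap = |51.5833 − 60.5758| = 8.9925.

9.0 units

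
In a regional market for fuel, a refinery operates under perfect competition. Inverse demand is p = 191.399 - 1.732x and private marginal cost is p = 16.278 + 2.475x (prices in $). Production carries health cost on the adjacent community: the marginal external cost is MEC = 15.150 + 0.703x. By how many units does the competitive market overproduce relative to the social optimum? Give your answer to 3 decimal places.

Market equilibrium (private): 16.278 + 2.475x = 191.399 - 1.732x → x_m = 41.6261.
Social marginal cost = private MC + MEC = 31.428 + 3.178x.
Set SMC = demand: 31.428 + 3.178x = 191.399 - 1.732x → x* = 32.5807.
Gap = |41.6261 − 32.5807| = 9.0454.

9.045 units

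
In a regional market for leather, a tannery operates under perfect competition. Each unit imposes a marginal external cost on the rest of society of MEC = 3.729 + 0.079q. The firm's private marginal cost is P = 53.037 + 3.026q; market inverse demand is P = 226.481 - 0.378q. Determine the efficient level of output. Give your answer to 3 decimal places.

q* = 48.727

Social marginal cost = private MC + MEC = 56.766 + 3.105q.
Set SMC = demand: 56.766 + 3.105q = 226.481 - 0.378q → q* = 48.7267.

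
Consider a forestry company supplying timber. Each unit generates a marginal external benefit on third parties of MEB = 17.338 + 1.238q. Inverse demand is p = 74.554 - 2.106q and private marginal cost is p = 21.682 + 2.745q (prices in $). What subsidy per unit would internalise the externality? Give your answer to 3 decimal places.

subsidy = $41.396 per unit

Social marginal cost = private MC − MEB = 4.344 + 1.507q.
Set SMC = demand: 4.344 + 1.507q = 74.554 - 2.106q → q* = 19.4326.
The Pigouvian subsidy equals MEB at q*: 17.338 + 1.238×19.4326 = 41.3956.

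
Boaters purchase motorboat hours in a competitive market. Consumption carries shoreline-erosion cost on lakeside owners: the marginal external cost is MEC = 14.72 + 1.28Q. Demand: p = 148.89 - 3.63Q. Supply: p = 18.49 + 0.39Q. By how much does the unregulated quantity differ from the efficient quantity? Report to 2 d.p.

Market equilibrium (private): 18.49 + 0.39Q = 148.89 - 3.63Q → Q_m = 32.4378.
Social marginal benefit = demand − MEC = 134.17 - 4.91Q.
Set SMB = MC: 134.17 - 4.91Q = 18.49 + 0.39Q → Q* = 21.8264.
Gap = |32.4378 − 21.8264| = 10.6114.

10.61 units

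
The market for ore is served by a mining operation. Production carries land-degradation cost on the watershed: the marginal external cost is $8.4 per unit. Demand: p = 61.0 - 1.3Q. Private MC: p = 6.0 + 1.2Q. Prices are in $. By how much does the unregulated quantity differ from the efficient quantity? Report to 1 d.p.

3.4 units

Market equilibrium (private): 6.0 + 1.2Q = 61.0 - 1.3Q → Q_m = 22.0000.
Social marginal cost = private MC + MEC = 14.4 + 1.2Q.
Set SMC = demand: 14.4 + 1.2Q = 61.0 - 1.3Q → Q* = 18.6400.
Gap = |22.0000 − 18.6400| = 3.3600.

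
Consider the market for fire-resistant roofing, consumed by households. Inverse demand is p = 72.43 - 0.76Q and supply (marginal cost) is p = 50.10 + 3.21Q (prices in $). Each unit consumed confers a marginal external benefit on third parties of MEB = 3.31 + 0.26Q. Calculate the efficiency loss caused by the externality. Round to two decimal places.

DWL = $3.07

Market equilibrium (private): 50.10 + 3.21Q = 72.43 - 0.76Q → Q_m = 5.6247.
Social marginal benefit = demand + MEB = 75.74 - 0.50Q.
Set SMB = MC: 75.74 - 0.50Q = 50.10 + 3.21Q → Q* = 6.9111.
Height of the DWL triangle at Q_m is SMB(Q_m) − MC(Q_m) = MEB(Q_m) = 4.7724.
DWL = ½ × 1.2864 × 4.7724 = 3.0696.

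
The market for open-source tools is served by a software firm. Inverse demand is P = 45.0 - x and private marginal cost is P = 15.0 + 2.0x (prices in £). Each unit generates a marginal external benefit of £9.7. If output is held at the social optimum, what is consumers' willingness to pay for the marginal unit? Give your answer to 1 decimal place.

Social marginal cost = private MC − MEB = 5.3 + 2.0x.
Set SMC = demand: 5.3 + 2.0x = 45.0 - x → x* = 13.2333.
Consumer price on the demand curve at x*: 45.0 − 1.0×13.2333 = 31.7667.

P = £31.8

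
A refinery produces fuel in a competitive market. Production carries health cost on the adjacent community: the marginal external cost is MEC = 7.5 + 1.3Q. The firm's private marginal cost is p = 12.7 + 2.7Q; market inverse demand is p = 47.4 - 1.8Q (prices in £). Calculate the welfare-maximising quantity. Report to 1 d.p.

Social marginal cost = private MC + MEC = 20.2 + 4.0Q.
Set SMC = demand: 20.2 + 4.0Q = 47.4 - 1.8Q → Q* = 4.6897.

Q* = 4.7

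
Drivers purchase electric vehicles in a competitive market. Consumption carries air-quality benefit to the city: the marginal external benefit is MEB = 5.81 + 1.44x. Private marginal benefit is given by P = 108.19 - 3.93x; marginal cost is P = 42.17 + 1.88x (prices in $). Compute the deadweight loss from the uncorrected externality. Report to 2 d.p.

Market equilibrium (private): 42.17 + 1.88x = 108.19 - 3.93x → x_m = 11.3632.
Social marginal benefit = demand + MEB = 114.00 - 2.49x.
Set SMB = MC: 114.00 - 2.49x = 42.17 + 1.88x → x* = 16.4371.
The welfare-loss triangle has base |x_m − x*| and height MEB(x_m) (the vertical gap between SMB and MC is zero at x* and MEB at x_m).
DWL = ½ × 5.0739 × 22.1730 = 56.2518.

DWL = $56.25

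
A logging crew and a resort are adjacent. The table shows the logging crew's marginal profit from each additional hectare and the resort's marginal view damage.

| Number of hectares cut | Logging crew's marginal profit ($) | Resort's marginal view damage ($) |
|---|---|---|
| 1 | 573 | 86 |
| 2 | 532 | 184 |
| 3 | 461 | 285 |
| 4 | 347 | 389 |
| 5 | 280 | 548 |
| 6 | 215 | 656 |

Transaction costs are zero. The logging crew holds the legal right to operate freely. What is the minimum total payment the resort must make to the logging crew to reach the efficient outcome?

Left alone the logging crew would choose level 6 (marginal profit stays positive).
Efficient level: k* = 3 (marginal profit ≥ marginal view damage through 3).
The resort must at least cover the logging crew's forgone profit from cutting 6→3: 347 + 280 + 215 = 842.

$842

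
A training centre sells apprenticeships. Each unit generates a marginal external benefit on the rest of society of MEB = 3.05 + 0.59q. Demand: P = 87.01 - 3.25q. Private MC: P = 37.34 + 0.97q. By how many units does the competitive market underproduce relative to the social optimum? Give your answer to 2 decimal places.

2.75 units

Market equilibrium (private): 37.34 + 0.97q = 87.01 - 3.25q → q_m = 11.7701.
Social marginal cost = private MC − MEB = 34.29 + 0.38q.
Set SMC = demand: 34.29 + 0.38q = 87.01 - 3.25q → q* = 14.5234.
Gap = |11.7701 − 14.5234| = 2.7533.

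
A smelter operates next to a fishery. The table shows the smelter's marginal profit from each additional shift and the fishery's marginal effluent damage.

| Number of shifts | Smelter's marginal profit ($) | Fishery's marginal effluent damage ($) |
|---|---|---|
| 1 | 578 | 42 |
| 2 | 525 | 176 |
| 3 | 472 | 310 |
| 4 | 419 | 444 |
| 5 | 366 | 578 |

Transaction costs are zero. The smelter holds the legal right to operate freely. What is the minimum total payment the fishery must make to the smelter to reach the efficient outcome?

$785

Left alone the smelter would choose level 5 (marginal profit stays positive).
Efficient level: k* = 3 (marginal profit ≥ marginal effluent damage through 3).
The fishery must at least cover the smelter's forgone profit from cutting 5→3: 419 + 366 = 785.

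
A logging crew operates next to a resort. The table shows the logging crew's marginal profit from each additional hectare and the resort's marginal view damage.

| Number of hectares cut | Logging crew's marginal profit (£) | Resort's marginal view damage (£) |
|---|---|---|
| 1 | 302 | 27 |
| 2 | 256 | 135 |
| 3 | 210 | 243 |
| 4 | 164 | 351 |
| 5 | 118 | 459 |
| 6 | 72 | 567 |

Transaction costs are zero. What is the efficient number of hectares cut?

Bargaining reaches the level where marginal profit last exceeds marginal view damage.
That holds through level 2 (256 ≥ 135) but not at 3 (210 < 243).

2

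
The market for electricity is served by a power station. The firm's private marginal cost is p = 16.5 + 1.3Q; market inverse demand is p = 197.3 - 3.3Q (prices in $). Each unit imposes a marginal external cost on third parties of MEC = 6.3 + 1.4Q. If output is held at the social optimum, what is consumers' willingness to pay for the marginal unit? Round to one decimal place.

Social marginal cost = private MC + MEC = 22.8 + 2.7Q.
Set SMC = demand: 22.8 + 2.7Q = 197.3 - 3.3Q → Q* = 29.0833.
Consumer price on the demand curve at Q*: 197.3 − 3.3×29.0833 = 101.3251.

P = $101.3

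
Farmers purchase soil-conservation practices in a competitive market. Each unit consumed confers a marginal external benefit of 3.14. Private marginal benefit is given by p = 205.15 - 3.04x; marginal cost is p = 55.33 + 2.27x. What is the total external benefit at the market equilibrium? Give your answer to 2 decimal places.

88.59

Market equilibrium (private): 55.33 + 2.27x = 205.15 - 3.04x → x_m = 28.2147.
Total external benefit = MEB × x_m = 3.14 × 28.2147 = 88.5942.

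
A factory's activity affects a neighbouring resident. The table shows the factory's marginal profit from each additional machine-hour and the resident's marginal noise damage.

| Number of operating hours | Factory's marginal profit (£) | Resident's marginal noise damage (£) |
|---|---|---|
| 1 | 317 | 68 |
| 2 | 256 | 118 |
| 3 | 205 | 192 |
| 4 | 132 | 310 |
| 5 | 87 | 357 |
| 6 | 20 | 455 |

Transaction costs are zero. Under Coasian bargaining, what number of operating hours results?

Bargaining reaches the level where marginal profit last exceeds marginal noise damage.
That holds through level 3 (205 ≥ 192) but not at 4 (132 < 310).

3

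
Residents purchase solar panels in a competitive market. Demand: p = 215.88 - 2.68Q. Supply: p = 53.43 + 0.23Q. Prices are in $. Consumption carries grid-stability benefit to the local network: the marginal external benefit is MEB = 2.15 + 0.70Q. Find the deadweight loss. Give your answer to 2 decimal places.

Market equilibrium (private): 53.43 + 0.23Q = 215.88 - 2.68Q → Q_m = 55.8247.
Social marginal benefit = demand + MEB = 218.03 - 1.98Q.
Set SMB = MC: 218.03 - 1.98Q = 53.43 + 0.23Q → Q* = 74.4796.
Between Q* and Q_m the wedge SMB − MC runs linearly from 0 to MEB(Q_m), so the loss is a triangle.
DWL = ½ × 18.6549 × 41.2273 = 384.5456.

DWL = $384.55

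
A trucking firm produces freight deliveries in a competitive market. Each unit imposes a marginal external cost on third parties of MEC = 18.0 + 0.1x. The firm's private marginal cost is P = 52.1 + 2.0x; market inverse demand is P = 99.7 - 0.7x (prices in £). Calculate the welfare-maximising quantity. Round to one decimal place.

x* = 10.6

Social marginal cost = private MC + MEC = 70.1 + 2.1x.
Set SMC = demand: 70.1 + 2.1x = 99.7 - 0.7x → x* = 10.5714.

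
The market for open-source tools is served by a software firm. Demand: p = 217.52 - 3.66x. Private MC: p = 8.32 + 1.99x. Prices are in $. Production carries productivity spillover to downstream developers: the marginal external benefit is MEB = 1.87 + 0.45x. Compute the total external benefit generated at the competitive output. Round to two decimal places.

$377.71

Market equilibrium (private): 8.32 + 1.99x = 217.52 - 3.66x → x_m = 37.0265.
Total external benefit = ∫₀^{x_m} (1.87 + 0.45x) dx = 1.87×37.0265 + ½×0.45×37.0265² = 377.7059.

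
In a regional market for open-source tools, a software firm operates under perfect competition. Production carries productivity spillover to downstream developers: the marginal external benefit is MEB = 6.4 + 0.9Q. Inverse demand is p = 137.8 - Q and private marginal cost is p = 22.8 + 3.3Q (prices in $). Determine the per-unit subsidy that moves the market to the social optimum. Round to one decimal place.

subsidy = $38.5 per unit

Social marginal cost = private MC − MEB = 16.4 + 2.4Q.
Set SMC = demand: 16.4 + 2.4Q = 137.8 - Q → Q* = 35.7059.
The Pigouvian subsidy equals MEB at Q*: 6.4 + 0.9×35.7059 = 38.5353.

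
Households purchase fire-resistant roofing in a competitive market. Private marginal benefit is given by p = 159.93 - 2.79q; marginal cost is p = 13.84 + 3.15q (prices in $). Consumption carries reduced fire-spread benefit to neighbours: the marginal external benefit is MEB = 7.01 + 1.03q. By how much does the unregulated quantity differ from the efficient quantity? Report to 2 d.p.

6.59 units

Market equilibrium (private): 13.84 + 3.15q = 159.93 - 2.79q → q_m = 24.5943.
Social marginal benefit = demand + MEB = 166.94 - 1.76q.
Set SMB = MC: 166.94 - 1.76q = 13.84 + 3.15q → q* = 31.1813.
Gap = |24.5943 − 31.1813| = 6.5870.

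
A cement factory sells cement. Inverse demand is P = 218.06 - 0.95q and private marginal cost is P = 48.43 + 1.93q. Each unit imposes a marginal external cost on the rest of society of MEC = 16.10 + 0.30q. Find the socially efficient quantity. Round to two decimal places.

Social marginal cost = private MC + MEC = 64.53 + 2.23q.
Set SMC = demand: 64.53 + 2.23q = 218.06 - 0.95q → q* = 48.2799.

q* = 48.28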